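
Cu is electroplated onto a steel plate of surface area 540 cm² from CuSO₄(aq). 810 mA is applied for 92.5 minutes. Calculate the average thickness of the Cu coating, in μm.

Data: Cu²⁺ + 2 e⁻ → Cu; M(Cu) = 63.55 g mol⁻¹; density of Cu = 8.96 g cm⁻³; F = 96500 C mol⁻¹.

Q = I·t = 0.8100 × 5550.0 = 4496 C; n(e⁻) = 0.04659 mol.
n(Cu) = n(e⁻)/2 = 0.02329 mol, so m = 0.02329 × 63.55 = 1.480 g.
Volume = m/ρ = 1.480 / 8.96 = 0.1652 cm³.
Thickness = V/A = 0.1652 / 540 = 3.06 × 10⁻⁴ cm = 3.06 μm.

3.06 μm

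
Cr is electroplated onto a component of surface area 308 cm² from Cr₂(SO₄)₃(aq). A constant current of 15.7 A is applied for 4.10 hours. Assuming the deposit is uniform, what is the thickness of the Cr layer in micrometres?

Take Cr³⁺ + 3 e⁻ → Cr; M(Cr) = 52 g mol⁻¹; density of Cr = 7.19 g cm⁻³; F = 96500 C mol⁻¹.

188 μm

Q = I·t = 15.70 × 14760 = 231700 C; n(e⁻) = 2.401 mol.
n(Cr) = n(e⁻)/3 = 0.8005 mol, so m = 0.8005 × 52 = 41.62 g.
Volume = m/ρ = 41.62 / 7.19 = 5.789 cm³.
Thickness = V/A = 5.789 / 308 = 0.0188 cm = 188 μm.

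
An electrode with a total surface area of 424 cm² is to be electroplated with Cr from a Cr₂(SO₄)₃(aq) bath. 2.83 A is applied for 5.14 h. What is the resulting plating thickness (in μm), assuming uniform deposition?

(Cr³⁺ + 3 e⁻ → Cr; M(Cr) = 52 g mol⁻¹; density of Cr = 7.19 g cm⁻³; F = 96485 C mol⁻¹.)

Q = I·t = 2.830 × 18504 = 52370 C; n(e⁻) = 0.5427 mol.
n(Cr) = n(e⁻)/3 = 0.1809 mol, so m = 0.1809 × 52 = 9.408 g.
Volume = m/ρ = 9.408 / 7.19 = 1.308 cm³.
Thickness = V/A = 1.308 / 424 = 0.00309 cm = 30.9 μm.

30.9 μm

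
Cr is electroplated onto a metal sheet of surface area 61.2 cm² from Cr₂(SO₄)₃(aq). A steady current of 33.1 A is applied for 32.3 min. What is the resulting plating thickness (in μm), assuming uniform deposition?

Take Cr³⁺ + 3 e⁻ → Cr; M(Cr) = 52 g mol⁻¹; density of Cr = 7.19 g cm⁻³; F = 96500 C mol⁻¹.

Q = I·t = 33.10 × 1938.0 = 64150 C; n(e⁻) = 0.6647 mol.
n(Cr) = n(e⁻)/3 = 0.2216 mol, so m = 0.2216 × 52 = 11.52 g.
Volume = m/ρ = 11.52 / 7.19 = 1.603 cm³.
Thickness = V/A = 1.603 / 61.2 = 0.0262 cm = 262 μm.

262 μm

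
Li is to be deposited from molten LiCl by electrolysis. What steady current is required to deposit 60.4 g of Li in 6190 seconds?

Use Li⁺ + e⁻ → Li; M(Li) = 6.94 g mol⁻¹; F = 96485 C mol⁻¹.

n(Li) = 60.4 / 6.94 = 8.703 mol.
n(e⁻) = 1 × 8.703 = 8.703 mol.
Q = n(e⁻)·F = 8.703 × 96485 = 839700 C.
I = Q/t = 839700 / 6190.0 s = 136 A.

136 A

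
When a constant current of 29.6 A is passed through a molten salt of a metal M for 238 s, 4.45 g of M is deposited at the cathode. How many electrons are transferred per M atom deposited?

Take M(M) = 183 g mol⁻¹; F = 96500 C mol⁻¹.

3

Q = I·t = 29.60 A × 238.00 s = 7045 C, so n(e⁻) = 7045/96500 = 0.07300 mol.
n(M) deposited = 4.45 / 183 = 0.02432 mol.
Electrons per atom = n(e⁻)/n(M) = 0.07300 / 0.02432 = 3.00 ≈ 3, so the ion is M³⁺.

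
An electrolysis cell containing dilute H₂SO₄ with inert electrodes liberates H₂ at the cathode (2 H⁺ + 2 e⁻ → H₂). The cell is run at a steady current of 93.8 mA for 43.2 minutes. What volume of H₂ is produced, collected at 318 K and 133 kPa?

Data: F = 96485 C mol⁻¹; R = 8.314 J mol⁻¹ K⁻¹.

0.0250 L

Q = I·t = 0.09380 A × 2592.0 s = 243.1 C.
n(e⁻) = Q/F = 243.1 / 96485 = 0.002520 mol.
2 electrons are transferred per H₂ molecule, so n(H₂) = 0.002520 / 2 = 0.001260 mol.
V = nRT/P = (0.001260 × 8.314 × 318) / (133 × 10³ Pa) = 2.50 × 10⁻⁵ m³ = 0.0250 L.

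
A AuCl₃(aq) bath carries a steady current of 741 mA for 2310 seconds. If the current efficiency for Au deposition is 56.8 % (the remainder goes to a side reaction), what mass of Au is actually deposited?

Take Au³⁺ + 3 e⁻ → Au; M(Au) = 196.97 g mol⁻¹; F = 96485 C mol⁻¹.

0.662 g

Q = I·t = 0.7410 × 2310.0 = 1712 C.
n(e⁻) = 1712/96485 = 0.01774 mol; theoretically n(Au) = 0.01774/3 = 0.005914 mol, m_theo = 1.165 g.
At 56.8 % efficiency, m_actual = 0.568 × 1.165 = 0.662 g.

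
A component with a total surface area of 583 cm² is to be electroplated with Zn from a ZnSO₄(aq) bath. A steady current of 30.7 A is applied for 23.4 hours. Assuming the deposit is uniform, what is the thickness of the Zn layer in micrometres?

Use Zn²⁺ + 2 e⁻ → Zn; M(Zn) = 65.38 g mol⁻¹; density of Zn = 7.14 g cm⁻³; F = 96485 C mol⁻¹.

Q = I·t = 30.70 × 84240 = 2586000 C; n(e⁻) = 26.80 mol.
n(Zn) = n(e⁻)/2 = 13.40 mol, so m = 13.40 × 65.38 = 876.2 g.
Volume = m/ρ = 876.2 / 7.14 = 122.7 cm³.
Thickness = V/A = 122.7 / 583 = 0.210 cm = 2100 μm.

2100 μm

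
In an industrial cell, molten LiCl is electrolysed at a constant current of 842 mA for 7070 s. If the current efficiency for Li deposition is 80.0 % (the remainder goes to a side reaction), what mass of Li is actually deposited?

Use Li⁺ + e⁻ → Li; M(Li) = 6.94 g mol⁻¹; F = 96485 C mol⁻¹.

Q = I·t = 0.8420 × 7070.0 = 5953 C.
n(e⁻) = 5953/96485 = 0.06170 mol; theoretically n(Li) = 0.06170/1 = 0.06170 mol, m_theo = 0.4282 g.
At 80.0 % efficiency, m_actual = 0.800 × 0.4282 = 0.343 g.

0.343 g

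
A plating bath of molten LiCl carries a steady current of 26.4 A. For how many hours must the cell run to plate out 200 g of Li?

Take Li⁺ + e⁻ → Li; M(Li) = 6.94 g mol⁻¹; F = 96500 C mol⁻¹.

n(Li) = m/M = 200 / 6.94 = 28.82 mol.
Each Li atom requires 1 electron, so n(e⁻) = 1 × 28.82 = 28.82 mol.
Q = n(e⁻)·F = 28.82 × 96500 = 2781000 C.
t = Q/I = 2781000 / 26.40 A = 105300 s = 29.3 h.

29.3 h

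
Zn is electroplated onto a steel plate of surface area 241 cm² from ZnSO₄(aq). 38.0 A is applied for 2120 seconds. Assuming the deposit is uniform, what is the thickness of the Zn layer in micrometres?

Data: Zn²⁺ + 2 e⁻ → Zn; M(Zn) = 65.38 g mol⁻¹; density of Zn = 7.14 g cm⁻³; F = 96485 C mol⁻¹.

Q = I·t = 38.00 × 2120.0 = 80560 C; n(e⁻) = 0.8349 mol.
n(Zn) = n(e⁻)/2 = 0.4175 mol, so m = 0.4175 × 65.38 = 27.29 g.
Volume = m/ρ = 27.29 / 7.14 = 3.823 cm³.
Thickness = V/A = 3.823 / 241 = 0.0159 cm = 159 μm.

159 μm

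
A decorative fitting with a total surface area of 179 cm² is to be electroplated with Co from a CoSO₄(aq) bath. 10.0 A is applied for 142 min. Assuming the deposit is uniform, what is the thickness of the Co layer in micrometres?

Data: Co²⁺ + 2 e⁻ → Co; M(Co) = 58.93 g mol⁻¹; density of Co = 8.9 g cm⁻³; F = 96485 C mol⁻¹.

Q = I·t = 10.00 × 8520.0 = 85200 C; n(e⁻) = 0.8830 mol.
n(Co) = n(e⁻)/2 = 0.4415 mol, so m = 0.4415 × 58.93 = 26.02 g.
Volume = m/ρ = 26.02 / 8.9 = 2.923 cm³.
Thickness = V/A = 2.923 / 179 = 0.0163 cm = 163 μm.

163 μm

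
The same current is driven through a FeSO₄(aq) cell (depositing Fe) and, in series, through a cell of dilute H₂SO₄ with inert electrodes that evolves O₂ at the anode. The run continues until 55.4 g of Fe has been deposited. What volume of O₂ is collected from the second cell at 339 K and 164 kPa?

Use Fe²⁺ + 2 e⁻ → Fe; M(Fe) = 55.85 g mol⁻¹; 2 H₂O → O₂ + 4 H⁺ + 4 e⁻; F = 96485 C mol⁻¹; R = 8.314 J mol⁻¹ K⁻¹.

n(Fe) = 55.4 / 55.85 = 0.9919 mol, so n(e⁻) = 2 × 0.9919 = 1.984 mol.
The cells are in series, so the same 1.984 mol of electrons passes through the second cell.
2 H₂O → O₂ + 4 H⁺ + 4 e⁻ — 4 mol e⁻ per mol O₂, so n(O₂) = 1.984/4 = 0.4960 mol.
V = nRT/P = (0.4960 × 8.314 × 339) / (164 × 10³) = 0.00852 m³ = 8.52 L.

8.52 L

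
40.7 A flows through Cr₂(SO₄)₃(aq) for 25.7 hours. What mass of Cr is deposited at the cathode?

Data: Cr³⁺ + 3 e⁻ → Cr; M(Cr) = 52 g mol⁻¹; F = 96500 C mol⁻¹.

Q = I·t = 40.70 A × 92520 s = 3766000 C.
n(e⁻) = Q/F = 3766000 / 96500 = 39.02 mol.
Cr³⁺ + 3 e⁻ → Cr, so n(Cr) = n(e⁻)/3 = 13.01 mol.
m = n·M = 13.01 × 52 = 676 g.

676 g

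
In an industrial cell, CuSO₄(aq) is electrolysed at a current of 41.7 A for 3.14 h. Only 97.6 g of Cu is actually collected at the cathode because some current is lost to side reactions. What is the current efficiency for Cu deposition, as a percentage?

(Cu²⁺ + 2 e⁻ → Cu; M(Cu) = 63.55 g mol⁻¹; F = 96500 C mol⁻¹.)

Q = I·t = 41.70 × 11304 = 471400 C; n(e⁻) = 471400/96500 = 4.885 mol.
Theoretical n(Cu) = n(e⁻)/2 = 2.442 mol, i.e. m_theo = 2.442 × 63.55 = 155.2 g.
Efficiency = m_actual / m_theo = 97.6 / 155.2 = 62.9 %.

62.9 %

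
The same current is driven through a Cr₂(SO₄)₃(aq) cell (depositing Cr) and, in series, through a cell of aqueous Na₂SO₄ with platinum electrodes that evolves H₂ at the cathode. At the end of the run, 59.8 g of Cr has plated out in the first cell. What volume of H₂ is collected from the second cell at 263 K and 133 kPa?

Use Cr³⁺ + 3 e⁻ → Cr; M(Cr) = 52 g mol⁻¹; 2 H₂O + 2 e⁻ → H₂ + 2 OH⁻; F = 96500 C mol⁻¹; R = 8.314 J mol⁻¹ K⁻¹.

28.4 L

n(Cr) = 59.8 / 52 = 1.150 mol, so n(e⁻) = 3 × 1.150 = 3.450 mol.
The cells are in series, so the same 3.450 mol of electrons passes through the second cell.
2 H₂O + 2 e⁻ → H₂ + 2 OH⁻ — 2 mol e⁻ per mol H₂, so n(H₂) = 3.450/2 = 1.725 mol.
V = nRT/P = (1.725 × 8.314 × 263) / (133 × 10³) = 0.0284 m³ = 28.4 L.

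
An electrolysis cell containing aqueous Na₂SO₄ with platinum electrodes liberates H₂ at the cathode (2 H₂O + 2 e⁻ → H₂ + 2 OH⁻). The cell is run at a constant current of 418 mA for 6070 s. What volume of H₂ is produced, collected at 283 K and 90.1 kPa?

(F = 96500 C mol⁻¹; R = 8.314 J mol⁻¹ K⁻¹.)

Q = I·t = 0.4180 A × 6070.0 s = 2537 C.
n(e⁻) = Q/F = 2537 / 96500 = 0.02629 mol.
2 electrons are transferred per H₂ molecule, so n(H₂) = 0.02629 / 2 = 0.01315 mol.
V = nRT/P = (0.01315 × 8.314 × 283) / (90.1 × 10³ Pa) = 3.43 × 10⁻⁴ m³ = 0.343 L.

0.343 L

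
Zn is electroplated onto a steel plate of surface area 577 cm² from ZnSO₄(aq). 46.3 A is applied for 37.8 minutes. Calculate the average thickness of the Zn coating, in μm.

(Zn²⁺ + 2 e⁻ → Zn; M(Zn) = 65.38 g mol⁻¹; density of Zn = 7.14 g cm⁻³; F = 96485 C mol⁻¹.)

86.4 μm

Q = I·t = 46.30 × 2268.0 = 105000 C; n(e⁻) = 1.088 mol.
n(Zn) = n(e⁻)/2 = 0.5442 mol, so m = 0.5442 × 65.38 = 35.58 g.
Volume = m/ρ = 35.58 / 7.14 = 4.983 cm³.
Thickness = V/A = 4.983 / 577 = 0.00864 cm = 86.4 μm.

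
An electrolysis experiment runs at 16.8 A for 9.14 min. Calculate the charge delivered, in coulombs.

9210 C

Q = I·t = 16.80 A × 548.40 s = 9210 C.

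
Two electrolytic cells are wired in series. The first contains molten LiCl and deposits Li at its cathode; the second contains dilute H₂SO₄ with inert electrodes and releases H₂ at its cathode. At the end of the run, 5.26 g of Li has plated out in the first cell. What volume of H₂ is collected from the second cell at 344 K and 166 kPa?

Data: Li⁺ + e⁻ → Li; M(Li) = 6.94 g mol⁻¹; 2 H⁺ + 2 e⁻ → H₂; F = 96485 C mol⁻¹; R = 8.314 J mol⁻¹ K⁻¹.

6.53 L

n(Li) = 5.26 / 6.94 = 0.7579 mol, so n(e⁻) = 1 × 0.7579 = 0.7579 mol.
The cells are in series, so the same 0.7579 mol of electrons passes through the second cell.
2 H⁺ + 2 e⁻ → H₂ — 2 mol e⁻ per mol H₂, so n(H₂) = 0.7579/2 = 0.3790 mol.
V = nRT/P = (0.3790 × 8.314 × 344) / (166 × 10³) = 0.00653 m³ = 6.53 L.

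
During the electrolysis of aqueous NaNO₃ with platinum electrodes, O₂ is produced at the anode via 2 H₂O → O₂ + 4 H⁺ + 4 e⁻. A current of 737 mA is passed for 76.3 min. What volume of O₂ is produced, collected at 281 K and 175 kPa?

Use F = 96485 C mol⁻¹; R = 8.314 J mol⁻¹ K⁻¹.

0.117 L

Q = I·t = 0.7370 A × 4578.0 s = 3374 C.
n(e⁻) = Q/F = 3374 / 96485 = 0.03497 mol.
4 electrons are transferred per O₂ molecule, so n(O₂) = 0.03497 / 4 = 0.008742 mol.
V = nRT/P = (0.008742 × 8.314 × 281) / (175 × 10³ Pa) = 1.17 × 10⁻⁴ m³ = 0.117 L.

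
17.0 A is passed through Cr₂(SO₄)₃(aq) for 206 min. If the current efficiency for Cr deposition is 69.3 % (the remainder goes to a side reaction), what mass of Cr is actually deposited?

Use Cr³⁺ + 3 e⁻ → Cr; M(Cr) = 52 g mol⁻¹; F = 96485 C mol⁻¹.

Q = I·t = 17.00 × 12360 = 210100 C.
n(e⁻) = 210100/96485 = 2.178 mol; theoretically n(Cr) = 2.178/3 = 0.7259 mol, m_theo = 37.75 g.
At 69.3 % efficiency, m_actual = 0.693 × 37.75 = 26.2 g.

26.2 g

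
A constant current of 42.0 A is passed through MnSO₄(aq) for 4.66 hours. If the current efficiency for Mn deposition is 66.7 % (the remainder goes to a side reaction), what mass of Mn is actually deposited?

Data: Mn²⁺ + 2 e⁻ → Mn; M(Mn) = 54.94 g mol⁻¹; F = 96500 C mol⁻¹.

Q = I·t = 42.00 × 16776 = 704600 C.
n(e⁻) = 704600/96500 = 7.301 mol; theoretically n(Mn) = 7.301/2 = 3.651 mol, m_theo = 200.6 g.
At 66.7 % efficiency, m_actual = 0.667 × 200.6 = 134 g.

134 g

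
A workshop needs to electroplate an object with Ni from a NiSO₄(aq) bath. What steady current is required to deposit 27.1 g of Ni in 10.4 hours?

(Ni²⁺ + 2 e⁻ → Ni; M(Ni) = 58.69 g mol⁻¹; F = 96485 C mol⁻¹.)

2.38 A

n(Ni) = 27.1 / 58.69 = 0.4617 mol.
n(e⁻) = 2 × 0.4617 = 0.9235 mol.
Q = n(e⁻)·F = 0.9235 × 96485 = 89100 C.
I = Q/t = 89100 / 37440 s = 2.38 A.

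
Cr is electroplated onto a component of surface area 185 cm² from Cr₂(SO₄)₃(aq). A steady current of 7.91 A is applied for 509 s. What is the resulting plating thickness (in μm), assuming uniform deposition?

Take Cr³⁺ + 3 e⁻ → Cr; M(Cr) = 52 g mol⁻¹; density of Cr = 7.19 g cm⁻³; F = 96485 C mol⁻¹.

5.44 μm

Q = I·t = 7.910 × 509.00 = 4026 C; n(e⁻) = 0.04173 mol.
n(Cr) = n(e⁻)/3 = 0.01391 mol, so m = 0.01391 × 52 = 0.7233 g.
Volume = m/ρ = 0.7233 / 7.19 = 0.1006 cm³.
Thickness = V/A = 0.1006 / 185 = 5.44 × 10⁻⁴ cm = 5.44 μm.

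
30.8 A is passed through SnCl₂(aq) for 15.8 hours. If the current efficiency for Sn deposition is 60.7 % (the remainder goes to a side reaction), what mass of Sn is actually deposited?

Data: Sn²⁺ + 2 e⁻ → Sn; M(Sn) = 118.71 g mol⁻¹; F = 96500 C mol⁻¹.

Q = I·t = 30.80 × 56880 = 1752000 C.
n(e⁻) = 1752000/96500 = 18.15 mol; theoretically n(Sn) = 18.15/2 = 9.077 mol, m_theo = 1078 g.
At 60.7 % efficiency, m_actual = 0.607 × 1078 = 654 g.

654 g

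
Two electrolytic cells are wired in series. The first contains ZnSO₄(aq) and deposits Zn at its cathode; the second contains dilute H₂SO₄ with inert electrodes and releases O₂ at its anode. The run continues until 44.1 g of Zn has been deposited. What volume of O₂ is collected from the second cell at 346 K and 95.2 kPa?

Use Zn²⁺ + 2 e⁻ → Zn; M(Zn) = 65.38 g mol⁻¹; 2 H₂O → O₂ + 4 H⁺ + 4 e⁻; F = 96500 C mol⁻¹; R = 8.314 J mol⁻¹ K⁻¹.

n(Zn) = 44.1 / 65.38 = 0.6745 mol, so n(e⁻) = 2 × 0.6745 = 1.349 mol.
The cells are in series, so the same 1.349 mol of electrons passes through the second cell.
2 H₂O → O₂ + 4 H⁺ + 4 e⁻ — 4 mol e⁻ per mol O₂, so n(O₂) = 1.349/4 = 0.3373 mol.
V = nRT/P = (0.3373 × 8.314 × 346) / (95.2 × 10³) = 0.0102 m³ = 10.2 L.

10.2 L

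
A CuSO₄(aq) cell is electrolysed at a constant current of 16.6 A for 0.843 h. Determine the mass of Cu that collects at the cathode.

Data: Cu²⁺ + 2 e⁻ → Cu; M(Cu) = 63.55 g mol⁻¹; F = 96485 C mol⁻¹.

Q = I·t = 16.60 A × 3034.8 s = 50380 C.
n(e⁻) = Q/F = 50380 / 96485 = 0.5221 mol.
Cu²⁺ + 2 e⁻ → Cu, so n(Cu) = n(e⁻)/2 = 0.2611 mol.
m = n·M = 0.2611 × 63.55 = 16.6 g.

16.6 g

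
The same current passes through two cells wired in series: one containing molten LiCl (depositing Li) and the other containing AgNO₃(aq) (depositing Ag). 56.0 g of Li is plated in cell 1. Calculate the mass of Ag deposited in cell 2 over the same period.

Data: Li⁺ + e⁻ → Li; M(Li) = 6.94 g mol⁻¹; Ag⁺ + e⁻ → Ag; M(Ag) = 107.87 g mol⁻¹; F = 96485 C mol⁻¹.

870 g

n(Li) = 56.0 / 6.94 = 8.069 mol.
Since Li⁺ + e⁻ → Li, n(e⁻) passed = 1 × 8.069 = 8.069 mol.
Cells in series carry the same charge, so the same 8.069 mol of electrons passes through cell 2.
Ag⁺ + e⁻ → Ag, so n(Ag) = 8.069 / 1 = 8.069 mol.
m(Ag) = 8.069 × 107.87 = 870 g.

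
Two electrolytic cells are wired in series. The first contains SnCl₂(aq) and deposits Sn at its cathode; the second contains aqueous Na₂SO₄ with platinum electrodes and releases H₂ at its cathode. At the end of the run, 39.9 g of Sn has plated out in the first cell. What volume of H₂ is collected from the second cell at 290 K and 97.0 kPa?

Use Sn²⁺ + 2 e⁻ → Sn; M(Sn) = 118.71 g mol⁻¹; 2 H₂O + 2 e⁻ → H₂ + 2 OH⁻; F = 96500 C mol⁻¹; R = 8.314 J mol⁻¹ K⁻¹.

n(Sn) = 39.9 / 118.71 = 0.3361 mol, so n(e⁻) = 2 × 0.3361 = 0.6722 mol.
The cells are in series, so the same 0.6722 mol of electrons passes through the second cell.
2 H₂O + 2 e⁻ → H₂ + 2 OH⁻ — 2 mol e⁻ per mol H₂, so n(H₂) = 0.6722/2 = 0.3361 mol.
V = nRT/P = (0.3361 × 8.314 × 290) / (97.0 × 10³) = 0.00835 m³ = 8.35 L.

8.35 L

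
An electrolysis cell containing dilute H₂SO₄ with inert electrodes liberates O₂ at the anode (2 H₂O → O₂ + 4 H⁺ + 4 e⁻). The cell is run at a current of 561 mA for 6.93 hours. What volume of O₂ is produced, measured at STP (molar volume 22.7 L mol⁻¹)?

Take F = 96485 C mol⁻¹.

0.823 L

Q = I·t = 0.5610 A × 24948 s = 14000 C.
n(e⁻) = Q/F = 14000 / 96485 = 0.1451 mol.
4 electrons are transferred per O₂ molecule, so n(O₂) = 0.1451 / 4 = 0.03626 mol.
V = n × V_m = 0.03626 × 22.7 = 0.823 L.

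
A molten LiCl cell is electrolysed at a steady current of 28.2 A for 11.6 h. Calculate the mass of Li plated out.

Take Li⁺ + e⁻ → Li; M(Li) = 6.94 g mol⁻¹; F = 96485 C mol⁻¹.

Q = I·t = 28.20 A × 41760 s = 1178000 C.
n(e⁻) = Q/F = 1178000 / 96485 = 12.21 mol.
Li⁺ + e⁻ → Li, so n(Li) = n(e⁻)/1 = 12.21 mol.
m = n·M = 12.21 × 6.94 = 84.7 g.

84.7 g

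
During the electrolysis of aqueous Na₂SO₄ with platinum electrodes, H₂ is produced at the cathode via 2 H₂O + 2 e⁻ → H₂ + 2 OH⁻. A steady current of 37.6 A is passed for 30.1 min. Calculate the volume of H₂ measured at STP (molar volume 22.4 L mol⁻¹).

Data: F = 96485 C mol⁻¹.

7.88 L

Q = I·t = 37.60 A × 1806.0 s = 67910 C.
n(e⁻) = Q/F = 67910 / 96485 = 0.7038 mol.
2 electrons are transferred per H₂ molecule, so n(H₂) = 0.7038 / 2 = 0.3519 mol.
V = n × V_m = 0.3519 × 22.4 = 7.88 L.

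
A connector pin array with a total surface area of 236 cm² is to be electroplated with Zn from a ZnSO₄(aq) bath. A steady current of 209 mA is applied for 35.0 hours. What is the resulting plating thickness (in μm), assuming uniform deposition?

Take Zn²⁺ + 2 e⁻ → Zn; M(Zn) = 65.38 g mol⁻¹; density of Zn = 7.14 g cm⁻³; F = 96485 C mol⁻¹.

52.9 μm

Q = I·t = 0.2090 × 126000 = 26330 C; n(e⁻) = 0.2729 mol.
n(Zn) = n(e⁻)/2 = 0.1365 mol, so m = 0.1365 × 65.38 = 8.922 g.
Volume = m/ρ = 8.922 / 7.14 = 1.250 cm³.
Thickness = V/A = 1.250 / 236 = 0.00529 cm = 52.9 μm.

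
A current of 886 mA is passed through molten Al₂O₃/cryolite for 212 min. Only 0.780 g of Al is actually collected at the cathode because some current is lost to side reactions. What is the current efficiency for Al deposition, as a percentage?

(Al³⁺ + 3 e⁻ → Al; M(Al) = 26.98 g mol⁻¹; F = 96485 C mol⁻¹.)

Q = I·t = 0.8860 × 12720 = 11270 C; n(e⁻) = 11270/96485 = 0.1168 mol.
Theoretical n(Al) = n(e⁻)/3 = 0.03893 mol, i.e. m_theo = 0.03893 × 26.98 = 1.050 g.
Efficiency = m_actual / m_theo = 0.780 / 1.050 = 74.3 %.

74.3 %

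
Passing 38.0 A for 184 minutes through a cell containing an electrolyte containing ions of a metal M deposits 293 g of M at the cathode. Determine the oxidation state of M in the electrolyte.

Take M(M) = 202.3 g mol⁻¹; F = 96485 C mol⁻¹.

+3

Q = I·t = 38.00 A × 11040 s = 419500 C, so n(e⁻) = 419500/96485 = 4.348 mol.
n(M) deposited = 293 / 202.3 = 1.448 mol.
Electrons per atom = n(e⁻)/n(M) = 4.348 / 1.448 = 3.00 ≈ 3, so the ion is M³⁺.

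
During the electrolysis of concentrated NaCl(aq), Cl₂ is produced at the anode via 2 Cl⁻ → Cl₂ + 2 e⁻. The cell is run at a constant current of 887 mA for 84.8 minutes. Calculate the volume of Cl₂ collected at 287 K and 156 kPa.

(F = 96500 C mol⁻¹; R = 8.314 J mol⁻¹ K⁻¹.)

0.358 L

Q = I·t = 0.8870 A × 5088.0 s = 4513 C.
n(e⁻) = Q/F = 4513 / 96500 = 0.04677 mol.
2 electrons are transferred per Cl₂ molecule, so n(Cl₂) = 0.04677 / 2 = 0.02338 mol.
V = nRT/P = (0.02338 × 8.314 × 287) / (156 × 10³ Pa) = 3.58 × 10⁻⁴ m³ = 0.358 L.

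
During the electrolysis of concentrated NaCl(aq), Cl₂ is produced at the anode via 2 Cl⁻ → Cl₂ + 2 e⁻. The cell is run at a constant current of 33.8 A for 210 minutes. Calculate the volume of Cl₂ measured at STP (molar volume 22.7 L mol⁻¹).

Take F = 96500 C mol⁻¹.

50.1 L

Q = I·t = 33.80 A × 12600 s = 425900 C.
n(e⁻) = Q/F = 425900 / 96500 = 4.413 mol.
2 electrons are transferred per Cl₂ molecule, so n(Cl₂) = 4.413 / 2 = 2.207 mol.
V = n × V_m = 2.207 × 22.7 = 50.1 L.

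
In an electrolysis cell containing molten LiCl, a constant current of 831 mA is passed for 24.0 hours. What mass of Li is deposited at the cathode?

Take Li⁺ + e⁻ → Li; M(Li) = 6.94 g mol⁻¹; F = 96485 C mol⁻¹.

5.16 g

Q = I·t = 0.8310 A × 86400 s = 71800 C.
n(e⁻) = Q/F = 71800 / 96485 = 0.7441 mol.
Li⁺ + e⁻ → Li, so n(Li) = n(e⁻)/1 = 0.7441 mol.
m = n·M = 0.7441 × 6.94 = 5.16 g.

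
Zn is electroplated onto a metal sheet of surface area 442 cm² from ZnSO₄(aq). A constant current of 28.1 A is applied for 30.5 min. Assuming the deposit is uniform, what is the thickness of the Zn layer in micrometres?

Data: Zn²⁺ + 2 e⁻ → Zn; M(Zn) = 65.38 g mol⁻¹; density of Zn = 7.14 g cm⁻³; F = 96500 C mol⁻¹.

Q = I·t = 28.10 × 1830.0 = 51420 C; n(e⁻) = 0.5329 mol.
n(Zn) = n(e⁻)/2 = 0.2664 mol, so m = 0.2664 × 65.38 = 17.42 g.
Volume = m/ρ = 17.42 / 7.14 = 2.440 cm³.
Thickness = V/A = 2.440 / 442 = 0.00552 cm = 55.2 μm.

55.2 μm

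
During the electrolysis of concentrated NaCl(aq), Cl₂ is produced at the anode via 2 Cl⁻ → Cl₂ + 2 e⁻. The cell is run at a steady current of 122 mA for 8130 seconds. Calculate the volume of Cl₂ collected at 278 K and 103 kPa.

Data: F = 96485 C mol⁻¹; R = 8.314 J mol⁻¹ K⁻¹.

Q = I·t = 0.1220 A × 8130.0 s = 991.9 C.
n(e⁻) = Q/F = 991.9 / 96485 = 0.01028 mol.
2 electrons are transferred per Cl₂ molecule, so n(Cl₂) = 0.01028 / 2 = 0.005140 mol.
V = nRT/P = (0.005140 × 8.314 × 278) / (103 × 10³ Pa) = 1.15 × 10⁻⁴ m³ = 0.115 L.

0.115 L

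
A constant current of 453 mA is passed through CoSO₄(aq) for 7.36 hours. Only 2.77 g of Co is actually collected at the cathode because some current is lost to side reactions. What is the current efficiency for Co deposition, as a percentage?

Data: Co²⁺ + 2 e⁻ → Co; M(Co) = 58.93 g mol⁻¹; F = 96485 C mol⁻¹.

Q = I·t = 0.4530 × 26496 = 12000 C; n(e⁻) = 12000/96485 = 0.1244 mol.
Theoretical n(Co) = n(e⁻)/2 = 0.06220 mol, i.e. m_theo = 0.06220 × 58.93 = 3.665 g.
Efficiency = m_actual / m_theo = 2.77 / 3.665 = 75.6 %.

75.6 %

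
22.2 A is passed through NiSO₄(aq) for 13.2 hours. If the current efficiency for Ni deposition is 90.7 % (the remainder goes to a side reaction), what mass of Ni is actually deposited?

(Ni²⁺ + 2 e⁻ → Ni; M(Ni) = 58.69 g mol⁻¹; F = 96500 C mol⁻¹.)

291 g

Q = I·t = 22.20 × 47520 = 1055000 C.
n(e⁻) = 1055000/96500 = 10.93 mol; theoretically n(Ni) = 10.93/2 = 5.466 mol, m_theo = 320.8 g.
At 90.7 % efficiency, m_actual = 0.907 × 320.8 = 291 g.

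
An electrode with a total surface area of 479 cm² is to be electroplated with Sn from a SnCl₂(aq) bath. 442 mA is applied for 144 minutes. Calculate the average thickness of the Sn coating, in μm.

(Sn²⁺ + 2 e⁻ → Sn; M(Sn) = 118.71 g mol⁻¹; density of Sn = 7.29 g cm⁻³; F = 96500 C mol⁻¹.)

6.73 μm

Q = I·t = 0.4420 × 8640.0 = 3819 C; n(e⁻) = 0.03957 mol.
n(Sn) = n(e⁻)/2 = 0.01979 mol, so m = 0.01979 × 118.71 = 2.349 g.
Volume = m/ρ = 2.349 / 7.29 = 0.3222 cm³.
Thickness = V/A = 0.3222 / 479 = 6.73 × 10⁻⁴ cm = 6.73 μm.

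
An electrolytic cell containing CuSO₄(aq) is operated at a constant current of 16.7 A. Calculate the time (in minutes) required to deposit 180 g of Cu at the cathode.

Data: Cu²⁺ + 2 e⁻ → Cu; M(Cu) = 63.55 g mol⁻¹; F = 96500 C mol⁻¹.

546 min

n(Cu) = m/M = 180 / 63.55 = 2.832 mol.
Each Cu atom requires 2 electrons, so n(e⁻) = 2 × 2.832 = 5.665 mol.
Q = n(e⁻)·F = 5.665 × 96500 = 546700 C.
t = Q/I = 546700 / 16.70 A = 32730 s = 546 min.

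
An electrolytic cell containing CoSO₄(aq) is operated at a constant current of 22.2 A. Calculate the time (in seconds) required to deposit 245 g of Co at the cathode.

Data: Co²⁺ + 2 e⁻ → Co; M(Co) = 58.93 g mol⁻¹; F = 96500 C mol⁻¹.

36100 s

n(Co) = m/M = 245 / 58.93 = 4.157 mol.
Each Co atom requires 2 electrons, so n(e⁻) = 2 × 4.157 = 8.315 mol.
Q = n(e⁻)·F = 8.315 × 96500 = 802400 C.
t = Q/I = 802400 / 22.20 A = 36140 s.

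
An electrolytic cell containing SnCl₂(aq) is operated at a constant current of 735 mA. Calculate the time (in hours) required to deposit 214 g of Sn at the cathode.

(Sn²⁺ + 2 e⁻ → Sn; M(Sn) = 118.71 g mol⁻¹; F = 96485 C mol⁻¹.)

n(Sn) = m/M = 214 / 118.71 = 1.803 mol.
Each Sn atom requires 2 electrons, so n(e⁻) = 2 × 1.803 = 3.605 mol.
Q = n(e⁻)·F = 3.605 × 96485 = 347900 C.
t = Q/I = 347900 / 0.7350 A = 473300 s = 131 h.

131 h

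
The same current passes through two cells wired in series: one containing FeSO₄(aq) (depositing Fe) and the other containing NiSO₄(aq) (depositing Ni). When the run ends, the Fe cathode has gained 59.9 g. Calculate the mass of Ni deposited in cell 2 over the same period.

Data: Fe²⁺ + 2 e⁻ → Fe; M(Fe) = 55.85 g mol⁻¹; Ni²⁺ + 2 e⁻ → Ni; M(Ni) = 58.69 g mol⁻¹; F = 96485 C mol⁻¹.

n(Fe) = 59.9 / 55.85 = 1.073 mol.
Since Fe²⁺ + 2 e⁻ → Fe, n(e⁻) passed = 2 × 1.073 = 2.145 mol.
Cells in series carry the same charge, so the same 2.145 mol of electrons passes through cell 2.
Ni²⁺ + 2 e⁻ → Ni, so n(Ni) = 2.145 / 2 = 1.073 mol.
m(Ni) = 1.073 × 58.69 = 62.9 g.

62.9 g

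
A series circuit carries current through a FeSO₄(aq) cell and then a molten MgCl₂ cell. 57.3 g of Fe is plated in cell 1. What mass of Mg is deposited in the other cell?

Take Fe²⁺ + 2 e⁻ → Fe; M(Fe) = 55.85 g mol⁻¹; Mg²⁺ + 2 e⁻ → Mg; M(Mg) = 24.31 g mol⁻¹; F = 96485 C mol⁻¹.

n(Fe) = 57.3 / 55.85 = 1.026 mol.
Since Fe²⁺ + 2 e⁻ → Fe, n(e⁻) passed = 2 × 1.026 = 2.052 mol.
Cells in series carry the same charge, so the same 2.052 mol of electrons passes through cell 2.
Mg²⁺ + 2 e⁻ → Mg, so n(Mg) = 2.052 / 2 = 1.026 mol.
m(Mg) = 1.026 × 24.31 = 24.9 g.

24.9 g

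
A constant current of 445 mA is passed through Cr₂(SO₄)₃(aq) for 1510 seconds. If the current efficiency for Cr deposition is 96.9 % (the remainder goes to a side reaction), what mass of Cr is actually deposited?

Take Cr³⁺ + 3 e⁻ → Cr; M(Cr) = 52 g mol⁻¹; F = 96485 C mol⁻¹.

Q = I·t = 0.4450 × 1510.0 = 672.0 C.
n(e⁻) = 672.0/96485 = 0.006964 mol; theoretically n(Cr) = 0.006964/3 = 0.002321 mol, m_theo = 0.1207 g.
At 96.9 % efficiency, m_actual = 0.969 × 0.1207 = 0.117 g.

0.117 g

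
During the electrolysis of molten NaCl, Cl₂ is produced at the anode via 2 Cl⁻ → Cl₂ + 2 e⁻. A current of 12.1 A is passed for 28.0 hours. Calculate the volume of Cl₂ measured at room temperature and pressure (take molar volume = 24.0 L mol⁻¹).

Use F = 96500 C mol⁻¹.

Q = I·t = 12.10 A × 100800 s = 1220000 C.
n(e⁻) = Q/F = 1220000 / 96500 = 12.64 mol.
2 electrons are transferred per Cl₂ molecule, so n(Cl₂) = 12.64 / 2 = 6.320 mol.
V = n × V_m = 6.320 × 24.0 = 152 L.

152 L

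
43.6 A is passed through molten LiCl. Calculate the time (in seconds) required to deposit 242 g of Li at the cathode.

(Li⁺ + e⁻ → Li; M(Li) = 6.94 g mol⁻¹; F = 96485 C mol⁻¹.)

77200 s

n(Li) = m/M = 242 / 6.94 = 34.87 mol.
Each Li atom requires 1 electron, so n(e⁻) = 1 × 34.87 = 34.87 mol.
Q = n(e⁻)·F = 34.87 × 96485 = 3364000 C.
t = Q/I = 3364000 / 43.60 A = 77170 s.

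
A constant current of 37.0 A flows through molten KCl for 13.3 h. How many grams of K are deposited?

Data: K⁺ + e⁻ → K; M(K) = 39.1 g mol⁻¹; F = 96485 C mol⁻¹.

718 g

Q = I·t = 37.00 A × 47880 s = 1772000 C.
n(e⁻) = Q/F = 1772000 / 96485 = 18.36 mol.
K⁺ + e⁻ → K, so n(K) = n(e⁻)/1 = 18.36 mol.
m = n·M = 18.36 × 39.1 = 718 g.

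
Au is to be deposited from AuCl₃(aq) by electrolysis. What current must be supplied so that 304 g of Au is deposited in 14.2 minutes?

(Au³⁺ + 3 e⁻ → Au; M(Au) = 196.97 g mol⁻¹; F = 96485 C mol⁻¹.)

524 A

n(Au) = 304 / 196.97 = 1.543 mol.
n(e⁻) = 3 × 1.543 = 4.630 mol.
Q = n(e⁻)·F = 4.630 × 96485 = 446700 C.
I = Q/t = 446700 / 852.00 s = 524 A.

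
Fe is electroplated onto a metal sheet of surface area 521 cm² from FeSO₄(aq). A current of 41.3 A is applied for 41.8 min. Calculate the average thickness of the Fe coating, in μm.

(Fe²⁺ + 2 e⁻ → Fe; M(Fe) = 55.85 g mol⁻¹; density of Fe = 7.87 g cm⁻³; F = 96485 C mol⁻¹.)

73.1 μm

Q = I·t = 41.30 × 2508.0 = 103600 C; n(e⁻) = 1.074 mol.
n(Fe) = n(e⁻)/2 = 0.5368 mol, so m = 0.5368 × 55.85 = 29.98 g.
Volume = m/ρ = 29.98 / 7.87 = 3.809 cm³.
Thickness = V/A = 3.809 / 521 = 0.00731 cm = 73.1 μm.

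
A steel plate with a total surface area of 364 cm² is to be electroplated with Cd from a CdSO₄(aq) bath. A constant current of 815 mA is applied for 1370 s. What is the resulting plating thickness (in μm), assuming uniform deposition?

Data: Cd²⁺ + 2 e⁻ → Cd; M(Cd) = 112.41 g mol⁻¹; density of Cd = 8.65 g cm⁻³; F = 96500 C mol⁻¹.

2.07 μm

Q = I·t = 0.8150 × 1370.0 = 1117 C; n(e⁻) = 0.01157 mol.
n(Cd) = n(e⁻)/2 = 0.005785 mol, so m = 0.005785 × 112.41 = 0.6503 g.
Volume = m/ρ = 0.6503 / 8.65 = 0.07518 cm³.
Thickness = V/A = 0.07518 / 364 = 2.07 × 10⁻⁴ cm = 2.07 μm.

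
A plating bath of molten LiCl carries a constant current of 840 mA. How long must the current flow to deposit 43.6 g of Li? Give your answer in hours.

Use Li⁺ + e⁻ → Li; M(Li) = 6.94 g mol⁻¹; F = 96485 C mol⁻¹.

200 h

n(Li) = m/M = 43.6 / 6.94 = 6.282 mol.
Each Li atom requires 1 electron, so n(e⁻) = 1 × 6.282 = 6.282 mol.
Q = n(e⁻)·F = 6.282 × 96485 = 606200 C.
t = Q/I = 606200 / 0.8400 A = 721600 s = 200 h.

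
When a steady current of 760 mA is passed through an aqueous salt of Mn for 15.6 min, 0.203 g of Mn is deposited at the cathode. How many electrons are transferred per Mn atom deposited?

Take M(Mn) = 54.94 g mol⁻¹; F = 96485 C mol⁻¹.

2

Q = I·t = 0.7600 A × 936.00 s = 711.4 C, so n(e⁻) = 711.4/96485 = 0.007373 mol.
n(Mn) deposited = 0.203 / 54.94 = 0.003695 mol.
Electrons per atom = n(e⁻)/n(Mn) = 0.007373 / 0.003695 = 2.00 ≈ 2, so the ion is Mn²⁺.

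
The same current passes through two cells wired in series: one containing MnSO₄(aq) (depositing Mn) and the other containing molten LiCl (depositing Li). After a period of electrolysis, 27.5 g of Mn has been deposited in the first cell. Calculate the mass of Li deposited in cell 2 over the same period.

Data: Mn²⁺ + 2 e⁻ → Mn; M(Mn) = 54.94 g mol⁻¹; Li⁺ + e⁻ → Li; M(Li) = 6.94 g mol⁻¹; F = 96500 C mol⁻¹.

n(Mn) = 27.5 / 54.94 = 0.5005 mol.
Since Mn²⁺ + 2 e⁻ → Mn, n(e⁻) passed = 2 × 0.5005 = 1.001 mol.
Cells in series carry the same charge, so the same 1.001 mol of electrons passes through cell 2.
Li⁺ + e⁻ → Li, so n(Li) = 1.001 / 1 = 1.001 mol.
m(Li) = 1.001 × 6.94 = 6.95 g.

6.95 g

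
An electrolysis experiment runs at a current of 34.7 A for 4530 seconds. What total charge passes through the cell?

Q = I·t = 34.70 A × 4530.0 s = 1.57 × 10⁵ C.

1.57 × 10⁵ C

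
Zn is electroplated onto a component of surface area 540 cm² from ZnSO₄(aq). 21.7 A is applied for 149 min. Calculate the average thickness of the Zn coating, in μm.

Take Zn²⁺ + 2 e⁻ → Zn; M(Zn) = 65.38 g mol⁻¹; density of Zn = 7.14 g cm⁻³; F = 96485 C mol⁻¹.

Q = I·t = 21.70 × 8940.0 = 194000 C; n(e⁻) = 2.011 mol.
n(Zn) = n(e⁻)/2 = 1.005 mol, so m = 1.005 × 65.38 = 65.73 g.
Volume = m/ρ = 65.73 / 7.14 = 9.206 cm³.
Thickness = V/A = 9.206 / 540 = 0.0170 cm = 170 μm.

170 μm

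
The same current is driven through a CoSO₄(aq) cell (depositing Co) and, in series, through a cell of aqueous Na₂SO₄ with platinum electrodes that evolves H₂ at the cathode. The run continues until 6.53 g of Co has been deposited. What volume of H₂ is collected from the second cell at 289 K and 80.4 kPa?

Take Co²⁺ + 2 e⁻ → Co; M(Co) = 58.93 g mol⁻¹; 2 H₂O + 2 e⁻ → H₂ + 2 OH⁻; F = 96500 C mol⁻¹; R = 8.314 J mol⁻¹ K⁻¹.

n(Co) = 6.53 / 58.93 = 0.1108 mol, so n(e⁻) = 2 × 0.1108 = 0.2216 mol.
The cells are in series, so the same 0.2216 mol of electrons passes through the second cell.
2 H₂O + 2 e⁻ → H₂ + 2 OH⁻ — 2 mol e⁻ per mol H₂, so n(H₂) = 0.2216/2 = 0.1108 mol.
V = nRT/P = (0.1108 × 8.314 × 289) / (80.4 × 10³) = 0.00331 m³ = 3.31 L.

3.31 L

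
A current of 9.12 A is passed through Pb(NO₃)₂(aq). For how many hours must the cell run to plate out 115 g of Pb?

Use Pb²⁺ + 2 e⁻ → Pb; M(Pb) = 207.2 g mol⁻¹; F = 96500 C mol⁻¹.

3.26 h

n(Pb) = m/M = 115 / 207.2 = 0.5550 mol.
Each Pb atom requires 2 electrons, so n(e⁻) = 2 × 0.5550 = 1.110 mol.
Q = n(e⁻)·F = 1.110 × 96500 = 107100 C.
t = Q/I = 107100 / 9.120 A = 11750 s = 3.26 h.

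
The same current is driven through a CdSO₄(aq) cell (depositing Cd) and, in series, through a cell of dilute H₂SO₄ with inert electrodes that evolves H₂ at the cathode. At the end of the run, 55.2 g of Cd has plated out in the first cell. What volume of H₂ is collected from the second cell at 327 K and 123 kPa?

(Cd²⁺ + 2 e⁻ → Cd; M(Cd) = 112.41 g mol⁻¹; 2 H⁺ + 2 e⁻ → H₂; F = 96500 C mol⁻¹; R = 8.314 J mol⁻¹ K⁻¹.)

n(Cd) = 55.2 / 112.41 = 0.4911 mol, so n(e⁻) = 2 × 0.4911 = 0.9821 mol.
The cells are in series, so the same 0.9821 mol of electrons passes through the second cell.
2 H⁺ + 2 e⁻ → H₂ — 2 mol e⁻ per mol H₂, so n(H₂) = 0.9821/2 = 0.4911 mol.
V = nRT/P = (0.4911 × 8.314 × 327) / (123 × 10³) = 0.0109 m³ = 10.9 L.

10.9 L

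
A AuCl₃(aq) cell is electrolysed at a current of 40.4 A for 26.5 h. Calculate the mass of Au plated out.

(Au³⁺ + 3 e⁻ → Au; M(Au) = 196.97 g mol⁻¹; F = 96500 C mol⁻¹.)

Q = I·t = 40.40 A × 95400 s = 3854000 C.
n(e⁻) = Q/F = 3854000 / 96500 = 39.94 mol.
Au³⁺ + 3 e⁻ → Au, so n(Au) = n(e⁻)/3 = 13.31 mol.
m = n·M = 13.31 × 196.97 = 2620 g.

2620 g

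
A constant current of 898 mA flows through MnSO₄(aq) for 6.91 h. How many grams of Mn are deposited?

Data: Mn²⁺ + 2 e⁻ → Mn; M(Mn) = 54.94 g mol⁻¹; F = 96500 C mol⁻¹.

Q = I·t = 0.8980 A × 24876 s = 22340 C.
n(e⁻) = Q/F = 22340 / 96500 = 0.2315 mol.
Mn²⁺ + 2 e⁻ → Mn, so n(Mn) = n(e⁻)/2 = 0.1157 mol.
m = n·M = 0.1157 × 54.94 = 6.36 g.

6.36 g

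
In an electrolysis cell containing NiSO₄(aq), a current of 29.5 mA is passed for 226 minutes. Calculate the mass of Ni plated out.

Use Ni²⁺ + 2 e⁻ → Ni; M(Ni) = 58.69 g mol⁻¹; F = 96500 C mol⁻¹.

Q = I·t = 0.02950 A × 13560 s = 400.0 C.
n(e⁻) = Q/F = 400.0 / 96500 = 0.004145 mol.
Ni²⁺ + 2 e⁻ → Ni, so n(Ni) = n(e⁻)/2 = 0.002073 mol.
m = n·M = 0.002073 × 58.69 = 0.122 g.

0.122 g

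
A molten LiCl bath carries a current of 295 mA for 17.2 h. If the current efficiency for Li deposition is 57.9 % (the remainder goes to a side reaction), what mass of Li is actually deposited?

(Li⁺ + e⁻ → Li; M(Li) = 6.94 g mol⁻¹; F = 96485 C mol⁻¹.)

0.761 g

Q = I·t = 0.2950 × 61920 = 18270 C.
n(e⁻) = 18270/96485 = 0.1893 mol; theoretically n(Li) = 0.1893/1 = 0.1893 mol, m_theo = 1.314 g.
At 57.9 % efficiency, m_actual = 0.579 × 1.314 = 0.761 g.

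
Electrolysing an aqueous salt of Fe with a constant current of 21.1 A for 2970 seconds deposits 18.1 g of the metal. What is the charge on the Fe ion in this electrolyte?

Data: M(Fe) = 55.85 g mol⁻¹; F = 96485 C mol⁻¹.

+2

Q = I·t = 21.10 A × 2970.0 s = 62670 C, so n(e⁻) = 62670/96485 = 0.6495 mol.
n(Fe) deposited = 18.1 / 55.85 = 0.3241 mol.
Electrons per atom = n(e⁻)/n(Fe) = 0.6495 / 0.3241 = 2.00 ≈ 2, so the ion is Fe²⁺.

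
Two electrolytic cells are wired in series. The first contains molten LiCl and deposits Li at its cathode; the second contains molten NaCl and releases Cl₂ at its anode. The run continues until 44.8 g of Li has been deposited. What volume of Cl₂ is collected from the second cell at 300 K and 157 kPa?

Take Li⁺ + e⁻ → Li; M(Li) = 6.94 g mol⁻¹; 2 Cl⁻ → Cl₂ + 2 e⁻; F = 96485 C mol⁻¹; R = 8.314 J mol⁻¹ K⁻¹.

n(Li) = 44.8 / 6.94 = 6.455 mol, so n(e⁻) = 1 × 6.455 = 6.455 mol.
The cells are in series, so the same 6.455 mol of electrons passes through the second cell.
2 Cl⁻ → Cl₂ + 2 e⁻ — 2 mol e⁻ per mol Cl₂, so n(Cl₂) = 6.455/2 = 3.228 mol.
V = nRT/P = (3.228 × 8.314 × 300) / (157 × 10³) = 0.0513 m³ = 51.3 L.

51.3 L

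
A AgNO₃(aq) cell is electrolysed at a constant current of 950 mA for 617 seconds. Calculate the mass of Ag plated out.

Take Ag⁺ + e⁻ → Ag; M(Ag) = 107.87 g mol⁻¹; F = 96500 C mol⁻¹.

Q = I·t = 0.9500 A × 617.00 s = 586.2 C.
n(e⁻) = Q/F = 586.2 / 96500 = 0.006074 mol.
Ag⁺ + e⁻ → Ag, so n(Ag) = n(e⁻)/1 = 0.006074 mol.
m = n·M = 0.006074 × 107.87 = 0.655 g.

0.655 g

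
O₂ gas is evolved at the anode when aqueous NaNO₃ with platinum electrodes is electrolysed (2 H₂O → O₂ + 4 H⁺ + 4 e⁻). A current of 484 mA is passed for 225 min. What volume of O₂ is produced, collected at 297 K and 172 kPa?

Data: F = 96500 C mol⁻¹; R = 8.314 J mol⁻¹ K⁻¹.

0.243 L

Q = I·t = 0.4840 A × 13500 s = 6534 C.
n(e⁻) = Q/F = 6534 / 96500 = 0.06771 mol.
4 electrons are transferred per O₂ molecule, so n(O₂) = 0.06771 / 4 = 0.01693 mol.
V = nRT/P = (0.01693 × 8.314 × 297) / (172 × 10³ Pa) = 2.43 × 10⁻⁴ m³ = 0.243 L.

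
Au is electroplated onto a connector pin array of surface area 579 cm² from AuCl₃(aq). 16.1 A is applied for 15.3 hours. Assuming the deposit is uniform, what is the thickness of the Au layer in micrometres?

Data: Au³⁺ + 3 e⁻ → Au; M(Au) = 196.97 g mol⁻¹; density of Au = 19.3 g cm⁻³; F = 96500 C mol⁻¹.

Q = I·t = 16.10 × 55080 = 886800 C; n(e⁻) = 9.190 mol.
n(Au) = n(e⁻)/3 = 3.063 mol, so m = 3.063 × 196.97 = 603.4 g.
Volume = m/ρ = 603.4 / 19.3 = 31.26 cm³.
Thickness = V/A = 31.26 / 579 = 0.0540 cm = 540 μm.

540 μm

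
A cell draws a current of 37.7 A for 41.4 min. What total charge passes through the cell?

93600 C

Q = I·t = 37.70 A × 2484.0 s = 93600 C.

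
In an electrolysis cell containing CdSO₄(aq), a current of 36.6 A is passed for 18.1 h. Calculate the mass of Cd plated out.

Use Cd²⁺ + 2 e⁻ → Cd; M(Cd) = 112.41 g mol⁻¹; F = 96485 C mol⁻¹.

Q = I·t = 36.60 A × 65160 s = 2385000 C.
n(e⁻) = Q/F = 2385000 / 96485 = 24.72 mol.
Cd²⁺ + 2 e⁻ → Cd, so n(Cd) = n(e⁻)/2 = 12.36 mol.
m = n·M = 12.36 × 112.41 = 1390 g.

1390 g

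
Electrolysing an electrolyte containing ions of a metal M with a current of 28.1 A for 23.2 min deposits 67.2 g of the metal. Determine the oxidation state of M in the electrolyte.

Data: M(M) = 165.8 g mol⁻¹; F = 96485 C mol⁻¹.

Q = I·t = 28.10 A × 1392.0 s = 39120 C, so n(e⁻) = 39120/96485 = 0.4054 mol.
n(M) deposited = 67.2 / 165.8 = 0.4053 mol.
Electrons per atom = n(e⁻)/n(M) = 0.4054 / 0.4053 = 1.00 ≈ 1, so the ion is M⁺.

+1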